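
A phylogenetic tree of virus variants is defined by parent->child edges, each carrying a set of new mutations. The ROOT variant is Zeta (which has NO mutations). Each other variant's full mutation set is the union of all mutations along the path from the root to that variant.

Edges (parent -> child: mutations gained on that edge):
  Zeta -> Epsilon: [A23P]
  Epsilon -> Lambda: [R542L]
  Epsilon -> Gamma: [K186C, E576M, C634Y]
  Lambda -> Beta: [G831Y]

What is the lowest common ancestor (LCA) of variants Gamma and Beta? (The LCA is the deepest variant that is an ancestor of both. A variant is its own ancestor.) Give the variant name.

Answer: Epsilon

Derivation:
Path from root to Gamma: Zeta -> Epsilon -> Gamma
  ancestors of Gamma: {Zeta, Epsilon, Gamma}
Path from root to Beta: Zeta -> Epsilon -> Lambda -> Beta
  ancestors of Beta: {Zeta, Epsilon, Lambda, Beta}
Common ancestors: {Zeta, Epsilon}
Walk up from Beta: Beta (not in ancestors of Gamma), Lambda (not in ancestors of Gamma), Epsilon (in ancestors of Gamma), Zeta (in ancestors of Gamma)
Deepest common ancestor (LCA) = Epsilon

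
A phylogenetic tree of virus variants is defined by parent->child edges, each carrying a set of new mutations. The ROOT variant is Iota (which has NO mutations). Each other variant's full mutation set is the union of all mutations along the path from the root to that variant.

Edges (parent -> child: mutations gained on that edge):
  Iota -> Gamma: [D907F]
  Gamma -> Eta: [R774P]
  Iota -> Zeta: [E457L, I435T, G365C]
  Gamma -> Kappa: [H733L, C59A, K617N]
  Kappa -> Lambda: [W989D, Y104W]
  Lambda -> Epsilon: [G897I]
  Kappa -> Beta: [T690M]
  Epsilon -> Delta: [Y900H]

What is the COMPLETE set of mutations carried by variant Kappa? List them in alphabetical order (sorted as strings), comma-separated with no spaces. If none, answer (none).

Answer: C59A,D907F,H733L,K617N

Derivation:
At Iota: gained [] -> total []
At Gamma: gained ['D907F'] -> total ['D907F']
At Kappa: gained ['H733L', 'C59A', 'K617N'] -> total ['C59A', 'D907F', 'H733L', 'K617N']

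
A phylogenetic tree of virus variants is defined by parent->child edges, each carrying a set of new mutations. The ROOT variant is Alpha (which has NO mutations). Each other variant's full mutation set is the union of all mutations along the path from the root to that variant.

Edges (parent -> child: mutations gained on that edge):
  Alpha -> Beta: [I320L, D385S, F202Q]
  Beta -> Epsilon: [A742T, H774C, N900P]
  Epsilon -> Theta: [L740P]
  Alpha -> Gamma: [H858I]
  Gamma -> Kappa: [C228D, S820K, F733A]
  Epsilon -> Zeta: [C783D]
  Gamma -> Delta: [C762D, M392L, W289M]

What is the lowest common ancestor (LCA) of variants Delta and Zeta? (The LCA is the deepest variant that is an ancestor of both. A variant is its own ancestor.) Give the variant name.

Path from root to Delta: Alpha -> Gamma -> Delta
  ancestors of Delta: {Alpha, Gamma, Delta}
Path from root to Zeta: Alpha -> Beta -> Epsilon -> Zeta
  ancestors of Zeta: {Alpha, Beta, Epsilon, Zeta}
Common ancestors: {Alpha}
Walk up from Zeta: Zeta (not in ancestors of Delta), Epsilon (not in ancestors of Delta), Beta (not in ancestors of Delta), Alpha (in ancestors of Delta)
Deepest common ancestor (LCA) = Alpha

Answer: Alpha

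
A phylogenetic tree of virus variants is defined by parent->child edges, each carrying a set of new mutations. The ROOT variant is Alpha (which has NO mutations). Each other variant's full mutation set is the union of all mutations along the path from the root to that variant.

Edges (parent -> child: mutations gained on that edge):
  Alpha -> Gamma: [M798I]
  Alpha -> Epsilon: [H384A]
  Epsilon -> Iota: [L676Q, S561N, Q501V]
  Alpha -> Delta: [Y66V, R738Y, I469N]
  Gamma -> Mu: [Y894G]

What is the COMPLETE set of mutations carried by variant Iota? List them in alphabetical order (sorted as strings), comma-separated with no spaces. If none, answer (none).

Answer: H384A,L676Q,Q501V,S561N

Derivation:
At Alpha: gained [] -> total []
At Epsilon: gained ['H384A'] -> total ['H384A']
At Iota: gained ['L676Q', 'S561N', 'Q501V'] -> total ['H384A', 'L676Q', 'Q501V', 'S561N']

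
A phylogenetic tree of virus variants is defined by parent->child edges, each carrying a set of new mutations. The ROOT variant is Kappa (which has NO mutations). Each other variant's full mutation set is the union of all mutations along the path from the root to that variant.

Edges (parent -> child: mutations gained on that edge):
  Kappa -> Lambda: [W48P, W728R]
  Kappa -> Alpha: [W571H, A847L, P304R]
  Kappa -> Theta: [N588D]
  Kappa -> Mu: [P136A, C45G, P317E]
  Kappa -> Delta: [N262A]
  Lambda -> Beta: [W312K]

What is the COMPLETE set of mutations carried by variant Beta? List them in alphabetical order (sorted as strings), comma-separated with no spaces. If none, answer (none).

Answer: W312K,W48P,W728R

Derivation:
At Kappa: gained [] -> total []
At Lambda: gained ['W48P', 'W728R'] -> total ['W48P', 'W728R']
At Beta: gained ['W312K'] -> total ['W312K', 'W48P', 'W728R']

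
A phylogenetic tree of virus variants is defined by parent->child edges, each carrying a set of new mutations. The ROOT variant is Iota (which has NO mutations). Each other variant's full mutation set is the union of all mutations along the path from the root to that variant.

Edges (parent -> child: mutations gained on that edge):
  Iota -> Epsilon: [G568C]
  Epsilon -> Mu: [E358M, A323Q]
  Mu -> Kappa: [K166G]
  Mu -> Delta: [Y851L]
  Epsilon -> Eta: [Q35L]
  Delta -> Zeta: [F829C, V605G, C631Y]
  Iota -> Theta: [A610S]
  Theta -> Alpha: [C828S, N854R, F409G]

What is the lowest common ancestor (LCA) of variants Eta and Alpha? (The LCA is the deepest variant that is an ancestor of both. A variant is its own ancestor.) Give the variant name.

Path from root to Eta: Iota -> Epsilon -> Eta
  ancestors of Eta: {Iota, Epsilon, Eta}
Path from root to Alpha: Iota -> Theta -> Alpha
  ancestors of Alpha: {Iota, Theta, Alpha}
Common ancestors: {Iota}
Walk up from Alpha: Alpha (not in ancestors of Eta), Theta (not in ancestors of Eta), Iota (in ancestors of Eta)
Deepest common ancestor (LCA) = Iota

Answer: Iota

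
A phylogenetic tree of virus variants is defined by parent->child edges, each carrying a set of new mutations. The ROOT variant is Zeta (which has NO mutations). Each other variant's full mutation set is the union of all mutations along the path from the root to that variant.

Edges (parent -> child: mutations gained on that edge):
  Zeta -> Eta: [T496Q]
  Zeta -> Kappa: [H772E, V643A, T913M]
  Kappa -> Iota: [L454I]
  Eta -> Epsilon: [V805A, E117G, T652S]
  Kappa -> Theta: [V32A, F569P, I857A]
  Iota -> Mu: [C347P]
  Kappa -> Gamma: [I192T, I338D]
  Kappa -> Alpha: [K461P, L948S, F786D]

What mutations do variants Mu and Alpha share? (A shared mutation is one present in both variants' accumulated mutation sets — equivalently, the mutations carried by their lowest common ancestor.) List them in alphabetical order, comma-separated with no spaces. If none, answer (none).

Answer: H772E,T913M,V643A

Derivation:
Accumulating mutations along path to Mu:
  At Zeta: gained [] -> total []
  At Kappa: gained ['H772E', 'V643A', 'T913M'] -> total ['H772E', 'T913M', 'V643A']
  At Iota: gained ['L454I'] -> total ['H772E', 'L454I', 'T913M', 'V643A']
  At Mu: gained ['C347P'] -> total ['C347P', 'H772E', 'L454I', 'T913M', 'V643A']
Mutations(Mu) = ['C347P', 'H772E', 'L454I', 'T913M', 'V643A']
Accumulating mutations along path to Alpha:
  At Zeta: gained [] -> total []
  At Kappa: gained ['H772E', 'V643A', 'T913M'] -> total ['H772E', 'T913M', 'V643A']
  At Alpha: gained ['K461P', 'L948S', 'F786D'] -> total ['F786D', 'H772E', 'K461P', 'L948S', 'T913M', 'V643A']
Mutations(Alpha) = ['F786D', 'H772E', 'K461P', 'L948S', 'T913M', 'V643A']
Intersection: ['C347P', 'H772E', 'L454I', 'T913M', 'V643A'] ∩ ['F786D', 'H772E', 'K461P', 'L948S', 'T913M', 'V643A'] = ['H772E', 'T913M', 'V643A']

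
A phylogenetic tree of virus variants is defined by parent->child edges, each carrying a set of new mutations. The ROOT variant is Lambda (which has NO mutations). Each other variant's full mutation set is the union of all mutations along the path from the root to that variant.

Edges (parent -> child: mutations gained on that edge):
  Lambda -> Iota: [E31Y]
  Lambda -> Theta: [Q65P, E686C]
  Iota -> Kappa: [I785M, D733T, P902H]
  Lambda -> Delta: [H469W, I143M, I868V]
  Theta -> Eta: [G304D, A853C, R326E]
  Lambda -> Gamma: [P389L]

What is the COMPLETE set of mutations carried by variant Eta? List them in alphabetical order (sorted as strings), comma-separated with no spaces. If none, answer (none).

At Lambda: gained [] -> total []
At Theta: gained ['Q65P', 'E686C'] -> total ['E686C', 'Q65P']
At Eta: gained ['G304D', 'A853C', 'R326E'] -> total ['A853C', 'E686C', 'G304D', 'Q65P', 'R326E']

Answer: A853C,E686C,G304D,Q65P,R326E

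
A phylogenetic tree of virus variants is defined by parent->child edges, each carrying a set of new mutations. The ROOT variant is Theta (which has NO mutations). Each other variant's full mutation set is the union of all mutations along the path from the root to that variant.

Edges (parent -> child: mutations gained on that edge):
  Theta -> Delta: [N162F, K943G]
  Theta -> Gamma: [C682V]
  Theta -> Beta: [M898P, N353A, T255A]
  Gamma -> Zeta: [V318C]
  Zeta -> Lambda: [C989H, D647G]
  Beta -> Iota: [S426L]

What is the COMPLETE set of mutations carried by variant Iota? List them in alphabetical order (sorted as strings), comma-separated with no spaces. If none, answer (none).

Answer: M898P,N353A,S426L,T255A

Derivation:
At Theta: gained [] -> total []
At Beta: gained ['M898P', 'N353A', 'T255A'] -> total ['M898P', 'N353A', 'T255A']
At Iota: gained ['S426L'] -> total ['M898P', 'N353A', 'S426L', 'T255A']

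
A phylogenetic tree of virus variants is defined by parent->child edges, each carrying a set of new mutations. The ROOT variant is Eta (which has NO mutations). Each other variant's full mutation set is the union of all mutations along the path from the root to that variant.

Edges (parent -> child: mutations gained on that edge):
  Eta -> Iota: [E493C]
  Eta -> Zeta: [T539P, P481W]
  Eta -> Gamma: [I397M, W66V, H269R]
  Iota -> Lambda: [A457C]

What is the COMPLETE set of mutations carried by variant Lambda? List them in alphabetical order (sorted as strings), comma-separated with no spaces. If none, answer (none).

Answer: A457C,E493C

Derivation:
At Eta: gained [] -> total []
At Iota: gained ['E493C'] -> total ['E493C']
At Lambda: gained ['A457C'] -> total ['A457C', 'E493C']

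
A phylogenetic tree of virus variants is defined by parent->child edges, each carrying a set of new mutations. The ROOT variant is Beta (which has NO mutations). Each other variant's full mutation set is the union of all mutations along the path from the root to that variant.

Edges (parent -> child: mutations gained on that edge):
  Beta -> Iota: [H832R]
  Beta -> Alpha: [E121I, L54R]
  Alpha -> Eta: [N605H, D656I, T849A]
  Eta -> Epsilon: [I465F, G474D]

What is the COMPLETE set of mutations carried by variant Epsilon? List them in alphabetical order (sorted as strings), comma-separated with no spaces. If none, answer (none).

Answer: D656I,E121I,G474D,I465F,L54R,N605H,T849A

Derivation:
At Beta: gained [] -> total []
At Alpha: gained ['E121I', 'L54R'] -> total ['E121I', 'L54R']
At Eta: gained ['N605H', 'D656I', 'T849A'] -> total ['D656I', 'E121I', 'L54R', 'N605H', 'T849A']
At Epsilon: gained ['I465F', 'G474D'] -> total ['D656I', 'E121I', 'G474D', 'I465F', 'L54R', 'N605H', 'T849A']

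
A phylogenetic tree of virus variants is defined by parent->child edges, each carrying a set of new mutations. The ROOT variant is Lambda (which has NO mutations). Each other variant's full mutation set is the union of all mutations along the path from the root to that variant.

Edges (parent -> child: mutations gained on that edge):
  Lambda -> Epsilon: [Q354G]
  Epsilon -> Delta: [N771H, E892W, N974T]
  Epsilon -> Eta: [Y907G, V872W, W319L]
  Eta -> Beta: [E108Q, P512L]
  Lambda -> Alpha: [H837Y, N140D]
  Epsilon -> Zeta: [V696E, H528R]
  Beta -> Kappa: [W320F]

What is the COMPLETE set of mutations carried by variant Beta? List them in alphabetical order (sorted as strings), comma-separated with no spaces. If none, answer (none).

At Lambda: gained [] -> total []
At Epsilon: gained ['Q354G'] -> total ['Q354G']
At Eta: gained ['Y907G', 'V872W', 'W319L'] -> total ['Q354G', 'V872W', 'W319L', 'Y907G']
At Beta: gained ['E108Q', 'P512L'] -> total ['E108Q', 'P512L', 'Q354G', 'V872W', 'W319L', 'Y907G']

Answer: E108Q,P512L,Q354G,V872W,W319L,Y907G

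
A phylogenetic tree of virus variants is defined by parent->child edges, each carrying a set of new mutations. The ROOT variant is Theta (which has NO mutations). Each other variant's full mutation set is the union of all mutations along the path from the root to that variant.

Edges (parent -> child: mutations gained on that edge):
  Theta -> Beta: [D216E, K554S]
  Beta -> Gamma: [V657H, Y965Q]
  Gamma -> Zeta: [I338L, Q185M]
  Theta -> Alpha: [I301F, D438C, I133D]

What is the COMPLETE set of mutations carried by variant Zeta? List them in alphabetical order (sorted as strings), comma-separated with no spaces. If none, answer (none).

Answer: D216E,I338L,K554S,Q185M,V657H,Y965Q

Derivation:
At Theta: gained [] -> total []
At Beta: gained ['D216E', 'K554S'] -> total ['D216E', 'K554S']
At Gamma: gained ['V657H', 'Y965Q'] -> total ['D216E', 'K554S', 'V657H', 'Y965Q']
At Zeta: gained ['I338L', 'Q185M'] -> total ['D216E', 'I338L', 'K554S', 'Q185M', 'V657H', 'Y965Q']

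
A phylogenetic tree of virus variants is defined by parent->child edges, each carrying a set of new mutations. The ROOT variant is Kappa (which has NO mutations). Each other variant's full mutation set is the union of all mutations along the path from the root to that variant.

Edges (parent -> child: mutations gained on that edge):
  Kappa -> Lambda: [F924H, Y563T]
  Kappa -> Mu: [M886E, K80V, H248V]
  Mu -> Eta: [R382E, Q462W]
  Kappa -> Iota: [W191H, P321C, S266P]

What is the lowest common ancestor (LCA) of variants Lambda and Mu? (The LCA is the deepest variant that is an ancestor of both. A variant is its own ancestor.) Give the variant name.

Path from root to Lambda: Kappa -> Lambda
  ancestors of Lambda: {Kappa, Lambda}
Path from root to Mu: Kappa -> Mu
  ancestors of Mu: {Kappa, Mu}
Common ancestors: {Kappa}
Walk up from Mu: Mu (not in ancestors of Lambda), Kappa (in ancestors of Lambda)
Deepest common ancestor (LCA) = Kappa

Answer: Kappa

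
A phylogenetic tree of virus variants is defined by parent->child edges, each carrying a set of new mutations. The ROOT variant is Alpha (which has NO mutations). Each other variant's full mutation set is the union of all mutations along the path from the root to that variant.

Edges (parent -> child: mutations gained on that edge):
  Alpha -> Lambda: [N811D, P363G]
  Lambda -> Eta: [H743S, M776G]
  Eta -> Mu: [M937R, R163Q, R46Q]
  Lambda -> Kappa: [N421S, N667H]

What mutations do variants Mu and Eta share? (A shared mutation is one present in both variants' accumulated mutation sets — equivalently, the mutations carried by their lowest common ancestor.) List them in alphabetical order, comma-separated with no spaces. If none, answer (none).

Answer: H743S,M776G,N811D,P363G

Derivation:
Accumulating mutations along path to Mu:
  At Alpha: gained [] -> total []
  At Lambda: gained ['N811D', 'P363G'] -> total ['N811D', 'P363G']
  At Eta: gained ['H743S', 'M776G'] -> total ['H743S', 'M776G', 'N811D', 'P363G']
  At Mu: gained ['M937R', 'R163Q', 'R46Q'] -> total ['H743S', 'M776G', 'M937R', 'N811D', 'P363G', 'R163Q', 'R46Q']
Mutations(Mu) = ['H743S', 'M776G', 'M937R', 'N811D', 'P363G', 'R163Q', 'R46Q']
Accumulating mutations along path to Eta:
  At Alpha: gained [] -> total []
  At Lambda: gained ['N811D', 'P363G'] -> total ['N811D', 'P363G']
  At Eta: gained ['H743S', 'M776G'] -> total ['H743S', 'M776G', 'N811D', 'P363G']
Mutations(Eta) = ['H743S', 'M776G', 'N811D', 'P363G']
Intersection: ['H743S', 'M776G', 'M937R', 'N811D', 'P363G', 'R163Q', 'R46Q'] ∩ ['H743S', 'M776G', 'N811D', 'P363G'] = ['H743S', 'M776G', 'N811D', 'P363G']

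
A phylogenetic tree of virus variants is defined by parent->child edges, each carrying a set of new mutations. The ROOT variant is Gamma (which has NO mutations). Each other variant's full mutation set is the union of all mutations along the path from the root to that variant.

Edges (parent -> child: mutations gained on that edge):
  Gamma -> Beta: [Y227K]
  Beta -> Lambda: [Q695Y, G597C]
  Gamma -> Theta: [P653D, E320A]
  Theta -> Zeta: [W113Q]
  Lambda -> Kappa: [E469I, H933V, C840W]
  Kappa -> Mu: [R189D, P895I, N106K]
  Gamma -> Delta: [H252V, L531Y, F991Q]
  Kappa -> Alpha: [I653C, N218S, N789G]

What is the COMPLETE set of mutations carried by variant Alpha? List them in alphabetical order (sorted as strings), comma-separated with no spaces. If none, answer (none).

At Gamma: gained [] -> total []
At Beta: gained ['Y227K'] -> total ['Y227K']
At Lambda: gained ['Q695Y', 'G597C'] -> total ['G597C', 'Q695Y', 'Y227K']
At Kappa: gained ['E469I', 'H933V', 'C840W'] -> total ['C840W', 'E469I', 'G597C', 'H933V', 'Q695Y', 'Y227K']
At Alpha: gained ['I653C', 'N218S', 'N789G'] -> total ['C840W', 'E469I', 'G597C', 'H933V', 'I653C', 'N218S', 'N789G', 'Q695Y', 'Y227K']

Answer: C840W,E469I,G597C,H933V,I653C,N218S,N789G,Q695Y,Y227K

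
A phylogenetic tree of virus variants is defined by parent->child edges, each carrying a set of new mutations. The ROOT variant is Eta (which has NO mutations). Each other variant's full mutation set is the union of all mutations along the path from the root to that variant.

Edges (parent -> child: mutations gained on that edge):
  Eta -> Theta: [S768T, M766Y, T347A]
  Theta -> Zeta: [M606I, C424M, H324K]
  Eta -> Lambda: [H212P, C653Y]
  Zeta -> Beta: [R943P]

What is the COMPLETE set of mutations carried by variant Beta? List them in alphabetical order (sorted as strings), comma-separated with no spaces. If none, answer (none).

Answer: C424M,H324K,M606I,M766Y,R943P,S768T,T347A

Derivation:
At Eta: gained [] -> total []
At Theta: gained ['S768T', 'M766Y', 'T347A'] -> total ['M766Y', 'S768T', 'T347A']
At Zeta: gained ['M606I', 'C424M', 'H324K'] -> total ['C424M', 'H324K', 'M606I', 'M766Y', 'S768T', 'T347A']
At Beta: gained ['R943P'] -> total ['C424M', 'H324K', 'M606I', 'M766Y', 'R943P', 'S768T', 'T347A']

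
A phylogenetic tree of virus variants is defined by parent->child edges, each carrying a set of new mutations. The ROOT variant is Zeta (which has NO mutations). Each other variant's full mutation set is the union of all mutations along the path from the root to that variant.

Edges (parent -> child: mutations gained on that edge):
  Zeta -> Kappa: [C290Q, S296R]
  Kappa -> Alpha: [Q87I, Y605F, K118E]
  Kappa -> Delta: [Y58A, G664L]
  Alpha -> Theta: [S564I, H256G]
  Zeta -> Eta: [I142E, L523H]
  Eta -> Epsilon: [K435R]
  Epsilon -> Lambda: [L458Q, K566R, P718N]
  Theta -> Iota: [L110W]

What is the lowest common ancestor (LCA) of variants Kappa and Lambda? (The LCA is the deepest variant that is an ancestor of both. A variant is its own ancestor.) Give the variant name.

Path from root to Kappa: Zeta -> Kappa
  ancestors of Kappa: {Zeta, Kappa}
Path from root to Lambda: Zeta -> Eta -> Epsilon -> Lambda
  ancestors of Lambda: {Zeta, Eta, Epsilon, Lambda}
Common ancestors: {Zeta}
Walk up from Lambda: Lambda (not in ancestors of Kappa), Epsilon (not in ancestors of Kappa), Eta (not in ancestors of Kappa), Zeta (in ancestors of Kappa)
Deepest common ancestor (LCA) = Zeta

Answer: Zeta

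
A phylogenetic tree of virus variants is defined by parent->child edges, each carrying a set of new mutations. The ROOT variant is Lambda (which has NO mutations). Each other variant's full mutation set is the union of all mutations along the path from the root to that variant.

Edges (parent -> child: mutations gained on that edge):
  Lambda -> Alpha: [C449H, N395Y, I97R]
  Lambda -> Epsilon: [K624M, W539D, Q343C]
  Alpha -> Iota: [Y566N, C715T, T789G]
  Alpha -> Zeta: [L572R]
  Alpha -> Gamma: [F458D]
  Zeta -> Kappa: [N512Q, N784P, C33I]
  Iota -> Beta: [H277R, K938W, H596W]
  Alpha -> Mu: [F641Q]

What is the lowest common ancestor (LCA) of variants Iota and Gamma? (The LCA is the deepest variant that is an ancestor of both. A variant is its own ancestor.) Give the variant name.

Path from root to Iota: Lambda -> Alpha -> Iota
  ancestors of Iota: {Lambda, Alpha, Iota}
Path from root to Gamma: Lambda -> Alpha -> Gamma
  ancestors of Gamma: {Lambda, Alpha, Gamma}
Common ancestors: {Lambda, Alpha}
Walk up from Gamma: Gamma (not in ancestors of Iota), Alpha (in ancestors of Iota), Lambda (in ancestors of Iota)
Deepest common ancestor (LCA) = Alpha

Answer: Alpha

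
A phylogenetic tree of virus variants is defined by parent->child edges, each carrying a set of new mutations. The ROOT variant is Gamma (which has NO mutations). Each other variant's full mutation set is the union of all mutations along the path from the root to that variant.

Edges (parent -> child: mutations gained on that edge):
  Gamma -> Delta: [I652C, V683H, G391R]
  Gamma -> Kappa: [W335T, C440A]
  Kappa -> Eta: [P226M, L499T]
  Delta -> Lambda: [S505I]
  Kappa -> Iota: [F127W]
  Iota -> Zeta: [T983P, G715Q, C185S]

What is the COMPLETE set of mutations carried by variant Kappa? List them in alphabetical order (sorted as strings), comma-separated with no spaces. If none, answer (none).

At Gamma: gained [] -> total []
At Kappa: gained ['W335T', 'C440A'] -> total ['C440A', 'W335T']

Answer: C440A,W335T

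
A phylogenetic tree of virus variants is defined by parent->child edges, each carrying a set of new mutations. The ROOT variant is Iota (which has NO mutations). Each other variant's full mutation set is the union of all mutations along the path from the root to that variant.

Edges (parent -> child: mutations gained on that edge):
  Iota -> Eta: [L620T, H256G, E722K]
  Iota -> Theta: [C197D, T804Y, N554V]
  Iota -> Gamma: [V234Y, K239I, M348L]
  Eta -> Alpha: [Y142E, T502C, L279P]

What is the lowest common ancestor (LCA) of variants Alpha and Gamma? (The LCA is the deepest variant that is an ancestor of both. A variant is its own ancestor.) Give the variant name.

Path from root to Alpha: Iota -> Eta -> Alpha
  ancestors of Alpha: {Iota, Eta, Alpha}
Path from root to Gamma: Iota -> Gamma
  ancestors of Gamma: {Iota, Gamma}
Common ancestors: {Iota}
Walk up from Gamma: Gamma (not in ancestors of Alpha), Iota (in ancestors of Alpha)
Deepest common ancestor (LCA) = Iota

Answer: Iota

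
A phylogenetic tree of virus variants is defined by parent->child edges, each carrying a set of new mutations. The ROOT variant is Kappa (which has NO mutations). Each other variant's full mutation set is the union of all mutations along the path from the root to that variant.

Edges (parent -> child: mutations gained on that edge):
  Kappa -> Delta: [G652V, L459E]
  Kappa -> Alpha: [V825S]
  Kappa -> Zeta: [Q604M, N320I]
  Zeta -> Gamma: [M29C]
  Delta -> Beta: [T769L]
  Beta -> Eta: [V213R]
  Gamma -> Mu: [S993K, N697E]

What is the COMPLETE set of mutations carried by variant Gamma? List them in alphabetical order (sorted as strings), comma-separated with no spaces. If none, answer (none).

Answer: M29C,N320I,Q604M

Derivation:
At Kappa: gained [] -> total []
At Zeta: gained ['Q604M', 'N320I'] -> total ['N320I', 'Q604M']
At Gamma: gained ['M29C'] -> total ['M29C', 'N320I', 'Q604M']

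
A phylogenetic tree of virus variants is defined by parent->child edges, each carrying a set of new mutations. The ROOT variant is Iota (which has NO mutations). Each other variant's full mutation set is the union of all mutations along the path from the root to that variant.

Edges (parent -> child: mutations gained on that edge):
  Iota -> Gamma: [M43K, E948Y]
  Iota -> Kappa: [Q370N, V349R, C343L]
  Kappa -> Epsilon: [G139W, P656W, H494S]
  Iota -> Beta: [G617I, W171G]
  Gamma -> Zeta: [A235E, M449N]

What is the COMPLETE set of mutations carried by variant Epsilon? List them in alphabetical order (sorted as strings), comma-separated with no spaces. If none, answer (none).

Answer: C343L,G139W,H494S,P656W,Q370N,V349R

Derivation:
At Iota: gained [] -> total []
At Kappa: gained ['Q370N', 'V349R', 'C343L'] -> total ['C343L', 'Q370N', 'V349R']
At Epsilon: gained ['G139W', 'P656W', 'H494S'] -> total ['C343L', 'G139W', 'H494S', 'P656W', 'Q370N', 'V349R']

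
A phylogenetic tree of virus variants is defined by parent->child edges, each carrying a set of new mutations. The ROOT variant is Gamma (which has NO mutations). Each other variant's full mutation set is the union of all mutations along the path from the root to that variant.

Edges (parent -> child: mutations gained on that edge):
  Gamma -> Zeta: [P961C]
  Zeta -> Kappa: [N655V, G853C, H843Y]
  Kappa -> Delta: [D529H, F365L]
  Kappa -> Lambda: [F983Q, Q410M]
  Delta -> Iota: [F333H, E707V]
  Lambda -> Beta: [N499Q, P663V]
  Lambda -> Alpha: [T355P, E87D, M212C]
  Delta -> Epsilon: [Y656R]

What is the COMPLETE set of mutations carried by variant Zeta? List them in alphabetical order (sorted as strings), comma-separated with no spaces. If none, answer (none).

Answer: P961C

Derivation:
At Gamma: gained [] -> total []
At Zeta: gained ['P961C'] -> total ['P961C']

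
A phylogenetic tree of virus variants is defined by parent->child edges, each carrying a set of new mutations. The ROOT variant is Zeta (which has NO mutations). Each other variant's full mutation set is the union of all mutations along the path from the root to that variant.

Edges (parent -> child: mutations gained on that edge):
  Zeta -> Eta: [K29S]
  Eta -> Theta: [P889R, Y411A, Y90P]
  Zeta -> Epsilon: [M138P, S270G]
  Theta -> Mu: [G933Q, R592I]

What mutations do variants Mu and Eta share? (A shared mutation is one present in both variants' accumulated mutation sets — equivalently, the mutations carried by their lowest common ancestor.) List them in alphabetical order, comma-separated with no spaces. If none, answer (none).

Accumulating mutations along path to Mu:
  At Zeta: gained [] -> total []
  At Eta: gained ['K29S'] -> total ['K29S']
  At Theta: gained ['P889R', 'Y411A', 'Y90P'] -> total ['K29S', 'P889R', 'Y411A', 'Y90P']
  At Mu: gained ['G933Q', 'R592I'] -> total ['G933Q', 'K29S', 'P889R', 'R592I', 'Y411A', 'Y90P']
Mutations(Mu) = ['G933Q', 'K29S', 'P889R', 'R592I', 'Y411A', 'Y90P']
Accumulating mutations along path to Eta:
  At Zeta: gained [] -> total []
  At Eta: gained ['K29S'] -> total ['K29S']
Mutations(Eta) = ['K29S']
Intersection: ['G933Q', 'K29S', 'P889R', 'R592I', 'Y411A', 'Y90P'] ∩ ['K29S'] = ['K29S']

Answer: K29S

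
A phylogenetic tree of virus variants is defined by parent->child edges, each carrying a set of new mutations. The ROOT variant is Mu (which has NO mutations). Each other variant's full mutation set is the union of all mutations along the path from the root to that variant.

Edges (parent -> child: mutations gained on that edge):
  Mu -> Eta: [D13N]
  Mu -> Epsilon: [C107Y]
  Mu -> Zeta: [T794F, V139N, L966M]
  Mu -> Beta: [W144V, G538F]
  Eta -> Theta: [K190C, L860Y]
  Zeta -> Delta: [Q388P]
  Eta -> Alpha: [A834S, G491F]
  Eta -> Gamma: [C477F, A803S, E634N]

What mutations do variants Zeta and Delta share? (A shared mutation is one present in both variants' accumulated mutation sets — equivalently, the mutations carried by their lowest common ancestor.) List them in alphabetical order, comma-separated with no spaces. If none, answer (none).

Answer: L966M,T794F,V139N

Derivation:
Accumulating mutations along path to Zeta:
  At Mu: gained [] -> total []
  At Zeta: gained ['T794F', 'V139N', 'L966M'] -> total ['L966M', 'T794F', 'V139N']
Mutations(Zeta) = ['L966M', 'T794F', 'V139N']
Accumulating mutations along path to Delta:
  At Mu: gained [] -> total []
  At Zeta: gained ['T794F', 'V139N', 'L966M'] -> total ['L966M', 'T794F', 'V139N']
  At Delta: gained ['Q388P'] -> total ['L966M', 'Q388P', 'T794F', 'V139N']
Mutations(Delta) = ['L966M', 'Q388P', 'T794F', 'V139N']
Intersection: ['L966M', 'T794F', 'V139N'] ∩ ['L966M', 'Q388P', 'T794F', 'V139N'] = ['L966M', 'T794F', 'V139N']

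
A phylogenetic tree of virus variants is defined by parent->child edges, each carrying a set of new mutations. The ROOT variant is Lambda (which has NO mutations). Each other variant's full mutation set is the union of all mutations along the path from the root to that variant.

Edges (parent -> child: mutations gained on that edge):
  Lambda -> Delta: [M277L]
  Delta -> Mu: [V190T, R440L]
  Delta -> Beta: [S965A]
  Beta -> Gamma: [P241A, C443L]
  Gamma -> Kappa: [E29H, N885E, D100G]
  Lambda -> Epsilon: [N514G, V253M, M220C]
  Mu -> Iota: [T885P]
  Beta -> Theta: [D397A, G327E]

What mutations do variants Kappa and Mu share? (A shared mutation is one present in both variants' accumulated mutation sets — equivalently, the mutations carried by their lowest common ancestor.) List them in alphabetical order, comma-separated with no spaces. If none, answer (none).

Accumulating mutations along path to Kappa:
  At Lambda: gained [] -> total []
  At Delta: gained ['M277L'] -> total ['M277L']
  At Beta: gained ['S965A'] -> total ['M277L', 'S965A']
  At Gamma: gained ['P241A', 'C443L'] -> total ['C443L', 'M277L', 'P241A', 'S965A']
  At Kappa: gained ['E29H', 'N885E', 'D100G'] -> total ['C443L', 'D100G', 'E29H', 'M277L', 'N885E', 'P241A', 'S965A']
Mutations(Kappa) = ['C443L', 'D100G', 'E29H', 'M277L', 'N885E', 'P241A', 'S965A']
Accumulating mutations along path to Mu:
  At Lambda: gained [] -> total []
  At Delta: gained ['M277L'] -> total ['M277L']
  At Mu: gained ['V190T', 'R440L'] -> total ['M277L', 'R440L', 'V190T']
Mutations(Mu) = ['M277L', 'R440L', 'V190T']
Intersection: ['C443L', 'D100G', 'E29H', 'M277L', 'N885E', 'P241A', 'S965A'] ∩ ['M277L', 'R440L', 'V190T'] = ['M277L']

Answer: M277L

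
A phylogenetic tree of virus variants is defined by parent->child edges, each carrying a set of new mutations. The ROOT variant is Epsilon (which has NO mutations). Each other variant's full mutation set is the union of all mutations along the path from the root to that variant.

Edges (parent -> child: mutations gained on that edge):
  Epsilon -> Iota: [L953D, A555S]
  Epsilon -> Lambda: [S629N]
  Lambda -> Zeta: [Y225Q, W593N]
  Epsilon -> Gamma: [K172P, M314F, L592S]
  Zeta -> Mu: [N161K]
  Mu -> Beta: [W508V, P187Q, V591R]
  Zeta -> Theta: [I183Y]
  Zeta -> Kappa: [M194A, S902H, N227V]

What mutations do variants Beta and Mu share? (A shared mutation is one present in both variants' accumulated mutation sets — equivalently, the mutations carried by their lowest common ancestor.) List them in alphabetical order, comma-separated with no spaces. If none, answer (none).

Accumulating mutations along path to Beta:
  At Epsilon: gained [] -> total []
  At Lambda: gained ['S629N'] -> total ['S629N']
  At Zeta: gained ['Y225Q', 'W593N'] -> total ['S629N', 'W593N', 'Y225Q']
  At Mu: gained ['N161K'] -> total ['N161K', 'S629N', 'W593N', 'Y225Q']
  At Beta: gained ['W508V', 'P187Q', 'V591R'] -> total ['N161K', 'P187Q', 'S629N', 'V591R', 'W508V', 'W593N', 'Y225Q']
Mutations(Beta) = ['N161K', 'P187Q', 'S629N', 'V591R', 'W508V', 'W593N', 'Y225Q']
Accumulating mutations along path to Mu:
  At Epsilon: gained [] -> total []
  At Lambda: gained ['S629N'] -> total ['S629N']
  At Zeta: gained ['Y225Q', 'W593N'] -> total ['S629N', 'W593N', 'Y225Q']
  At Mu: gained ['N161K'] -> total ['N161K', 'S629N', 'W593N', 'Y225Q']
Mutations(Mu) = ['N161K', 'S629N', 'W593N', 'Y225Q']
Intersection: ['N161K', 'P187Q', 'S629N', 'V591R', 'W508V', 'W593N', 'Y225Q'] ∩ ['N161K', 'S629N', 'W593N', 'Y225Q'] = ['N161K', 'S629N', 'W593N', 'Y225Q']

Answer: N161K,S629N,W593N,Y225Q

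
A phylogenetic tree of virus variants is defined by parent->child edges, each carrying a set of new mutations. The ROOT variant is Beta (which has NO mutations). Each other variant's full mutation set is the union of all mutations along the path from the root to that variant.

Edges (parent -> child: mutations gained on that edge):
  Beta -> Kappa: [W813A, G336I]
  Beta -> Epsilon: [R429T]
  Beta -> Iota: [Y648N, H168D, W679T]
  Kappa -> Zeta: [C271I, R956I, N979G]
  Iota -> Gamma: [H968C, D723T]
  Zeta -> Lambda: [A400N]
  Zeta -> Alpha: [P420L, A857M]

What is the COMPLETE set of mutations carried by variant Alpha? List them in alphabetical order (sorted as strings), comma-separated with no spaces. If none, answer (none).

At Beta: gained [] -> total []
At Kappa: gained ['W813A', 'G336I'] -> total ['G336I', 'W813A']
At Zeta: gained ['C271I', 'R956I', 'N979G'] -> total ['C271I', 'G336I', 'N979G', 'R956I', 'W813A']
At Alpha: gained ['P420L', 'A857M'] -> total ['A857M', 'C271I', 'G336I', 'N979G', 'P420L', 'R956I', 'W813A']

Answer: A857M,C271I,G336I,N979G,P420L,R956I,W813A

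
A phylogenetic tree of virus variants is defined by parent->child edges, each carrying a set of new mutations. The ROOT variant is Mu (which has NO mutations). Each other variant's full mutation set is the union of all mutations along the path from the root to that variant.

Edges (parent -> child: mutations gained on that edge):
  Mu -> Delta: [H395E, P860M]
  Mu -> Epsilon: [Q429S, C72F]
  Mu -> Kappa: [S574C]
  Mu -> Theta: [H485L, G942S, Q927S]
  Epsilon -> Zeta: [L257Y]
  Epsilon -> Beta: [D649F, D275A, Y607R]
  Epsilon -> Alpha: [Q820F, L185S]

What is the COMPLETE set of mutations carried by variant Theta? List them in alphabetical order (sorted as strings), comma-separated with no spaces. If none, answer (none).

Answer: G942S,H485L,Q927S

Derivation:
At Mu: gained [] -> total []
At Theta: gained ['H485L', 'G942S', 'Q927S'] -> total ['G942S', 'H485L', 'Q927S']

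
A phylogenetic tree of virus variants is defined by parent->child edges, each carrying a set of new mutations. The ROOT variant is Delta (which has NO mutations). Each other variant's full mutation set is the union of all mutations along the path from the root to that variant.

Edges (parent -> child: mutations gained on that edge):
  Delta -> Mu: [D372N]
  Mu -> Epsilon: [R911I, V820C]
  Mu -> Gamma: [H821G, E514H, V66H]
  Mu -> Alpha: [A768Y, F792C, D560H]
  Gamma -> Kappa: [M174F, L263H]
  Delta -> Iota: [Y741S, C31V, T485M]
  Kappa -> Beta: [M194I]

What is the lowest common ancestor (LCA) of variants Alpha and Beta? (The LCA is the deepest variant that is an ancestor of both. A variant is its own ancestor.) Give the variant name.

Answer: Mu

Derivation:
Path from root to Alpha: Delta -> Mu -> Alpha
  ancestors of Alpha: {Delta, Mu, Alpha}
Path from root to Beta: Delta -> Mu -> Gamma -> Kappa -> Beta
  ancestors of Beta: {Delta, Mu, Gamma, Kappa, Beta}
Common ancestors: {Delta, Mu}
Walk up from Beta: Beta (not in ancestors of Alpha), Kappa (not in ancestors of Alpha), Gamma (not in ancestors of Alpha), Mu (in ancestors of Alpha), Delta (in ancestors of Alpha)
Deepest common ancestor (LCA) = Mu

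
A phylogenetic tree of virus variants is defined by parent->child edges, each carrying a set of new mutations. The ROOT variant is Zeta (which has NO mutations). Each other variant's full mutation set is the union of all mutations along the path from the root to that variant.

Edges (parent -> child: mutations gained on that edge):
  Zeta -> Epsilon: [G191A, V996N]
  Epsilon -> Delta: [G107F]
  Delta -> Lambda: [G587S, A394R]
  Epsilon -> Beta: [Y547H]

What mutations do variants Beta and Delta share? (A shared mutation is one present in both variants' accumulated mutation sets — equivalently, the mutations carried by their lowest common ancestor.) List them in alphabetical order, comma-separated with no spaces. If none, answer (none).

Accumulating mutations along path to Beta:
  At Zeta: gained [] -> total []
  At Epsilon: gained ['G191A', 'V996N'] -> total ['G191A', 'V996N']
  At Beta: gained ['Y547H'] -> total ['G191A', 'V996N', 'Y547H']
Mutations(Beta) = ['G191A', 'V996N', 'Y547H']
Accumulating mutations along path to Delta:
  At Zeta: gained [] -> total []
  At Epsilon: gained ['G191A', 'V996N'] -> total ['G191A', 'V996N']
  At Delta: gained ['G107F'] -> total ['G107F', 'G191A', 'V996N']
Mutations(Delta) = ['G107F', 'G191A', 'V996N']
Intersection: ['G191A', 'V996N', 'Y547H'] ∩ ['G107F', 'G191A', 'V996N'] = ['G191A', 'V996N']

Answer: G191A,V996N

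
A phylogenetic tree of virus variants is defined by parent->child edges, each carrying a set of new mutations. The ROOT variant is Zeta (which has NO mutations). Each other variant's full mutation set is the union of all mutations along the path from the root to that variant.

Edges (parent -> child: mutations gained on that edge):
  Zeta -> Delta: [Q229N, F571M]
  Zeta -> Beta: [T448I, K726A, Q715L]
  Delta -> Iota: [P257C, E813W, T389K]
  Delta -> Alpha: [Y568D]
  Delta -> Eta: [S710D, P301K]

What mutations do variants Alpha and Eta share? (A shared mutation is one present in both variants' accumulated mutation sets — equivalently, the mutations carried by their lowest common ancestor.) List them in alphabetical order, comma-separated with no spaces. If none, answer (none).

Accumulating mutations along path to Alpha:
  At Zeta: gained [] -> total []
  At Delta: gained ['Q229N', 'F571M'] -> total ['F571M', 'Q229N']
  At Alpha: gained ['Y568D'] -> total ['F571M', 'Q229N', 'Y568D']
Mutations(Alpha) = ['F571M', 'Q229N', 'Y568D']
Accumulating mutations along path to Eta:
  At Zeta: gained [] -> total []
  At Delta: gained ['Q229N', 'F571M'] -> total ['F571M', 'Q229N']
  At Eta: gained ['S710D', 'P301K'] -> total ['F571M', 'P301K', 'Q229N', 'S710D']
Mutations(Eta) = ['F571M', 'P301K', 'Q229N', 'S710D']
Intersection: ['F571M', 'Q229N', 'Y568D'] ∩ ['F571M', 'P301K', 'Q229N', 'S710D'] = ['F571M', 'Q229N']

Answer: F571M,Q229N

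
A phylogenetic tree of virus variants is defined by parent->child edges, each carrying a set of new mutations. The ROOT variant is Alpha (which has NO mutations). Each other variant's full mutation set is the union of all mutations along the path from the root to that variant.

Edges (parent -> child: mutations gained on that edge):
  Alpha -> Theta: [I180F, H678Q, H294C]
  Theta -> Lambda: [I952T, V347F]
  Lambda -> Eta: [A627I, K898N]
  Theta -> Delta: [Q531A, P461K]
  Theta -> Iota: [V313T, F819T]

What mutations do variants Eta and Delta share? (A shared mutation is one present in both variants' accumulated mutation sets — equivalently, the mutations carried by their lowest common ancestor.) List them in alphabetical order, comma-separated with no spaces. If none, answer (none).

Answer: H294C,H678Q,I180F

Derivation:
Accumulating mutations along path to Eta:
  At Alpha: gained [] -> total []
  At Theta: gained ['I180F', 'H678Q', 'H294C'] -> total ['H294C', 'H678Q', 'I180F']
  At Lambda: gained ['I952T', 'V347F'] -> total ['H294C', 'H678Q', 'I180F', 'I952T', 'V347F']
  At Eta: gained ['A627I', 'K898N'] -> total ['A627I', 'H294C', 'H678Q', 'I180F', 'I952T', 'K898N', 'V347F']
Mutations(Eta) = ['A627I', 'H294C', 'H678Q', 'I180F', 'I952T', 'K898N', 'V347F']
Accumulating mutations along path to Delta:
  At Alpha: gained [] -> total []
  At Theta: gained ['I180F', 'H678Q', 'H294C'] -> total ['H294C', 'H678Q', 'I180F']
  At Delta: gained ['Q531A', 'P461K'] -> total ['H294C', 'H678Q', 'I180F', 'P461K', 'Q531A']
Mutations(Delta) = ['H294C', 'H678Q', 'I180F', 'P461K', 'Q531A']
Intersection: ['A627I', 'H294C', 'H678Q', 'I180F', 'I952T', 'K898N', 'V347F'] ∩ ['H294C', 'H678Q', 'I180F', 'P461K', 'Q531A'] = ['H294C', 'H678Q', 'I180F']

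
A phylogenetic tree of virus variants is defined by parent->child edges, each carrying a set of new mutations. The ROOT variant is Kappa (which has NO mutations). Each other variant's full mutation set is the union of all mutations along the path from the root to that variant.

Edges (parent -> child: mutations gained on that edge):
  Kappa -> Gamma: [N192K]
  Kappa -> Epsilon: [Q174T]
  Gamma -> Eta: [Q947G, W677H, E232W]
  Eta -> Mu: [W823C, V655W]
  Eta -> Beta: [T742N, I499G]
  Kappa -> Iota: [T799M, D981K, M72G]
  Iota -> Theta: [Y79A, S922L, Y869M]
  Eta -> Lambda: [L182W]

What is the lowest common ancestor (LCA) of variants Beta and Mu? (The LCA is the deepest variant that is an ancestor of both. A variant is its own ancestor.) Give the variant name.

Answer: Eta

Derivation:
Path from root to Beta: Kappa -> Gamma -> Eta -> Beta
  ancestors of Beta: {Kappa, Gamma, Eta, Beta}
Path from root to Mu: Kappa -> Gamma -> Eta -> Mu
  ancestors of Mu: {Kappa, Gamma, Eta, Mu}
Common ancestors: {Kappa, Gamma, Eta}
Walk up from Mu: Mu (not in ancestors of Beta), Eta (in ancestors of Beta), Gamma (in ancestors of Beta), Kappa (in ancestors of Beta)
Deepest common ancestor (LCA) = Eta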